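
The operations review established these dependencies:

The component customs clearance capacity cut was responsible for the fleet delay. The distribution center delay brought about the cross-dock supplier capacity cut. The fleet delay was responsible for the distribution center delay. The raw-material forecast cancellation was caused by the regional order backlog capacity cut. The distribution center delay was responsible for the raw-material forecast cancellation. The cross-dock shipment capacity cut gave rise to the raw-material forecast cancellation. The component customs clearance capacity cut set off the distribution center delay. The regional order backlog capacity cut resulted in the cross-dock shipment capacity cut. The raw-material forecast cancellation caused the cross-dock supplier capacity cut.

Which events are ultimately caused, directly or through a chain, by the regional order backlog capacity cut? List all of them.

Direct effects: the cross-dock shipment capacity cut, the raw-material forecast cancellation.
2 steps out: the cross-dock supplier capacity cut.
Not reachable from it: the component customs clearance capacity cut, the fleet delay, the distribution center delay.

the cross-dock shipment capacity cut, the cross-dock supplier capacity cut, the raw-material forecast cancellation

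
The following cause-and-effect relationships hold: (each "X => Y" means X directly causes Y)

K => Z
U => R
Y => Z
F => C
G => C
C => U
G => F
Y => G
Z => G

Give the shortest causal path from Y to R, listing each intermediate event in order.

Y → G
G → C
C → U
U → R
Length: 4 steps.

Y → G → C → U → R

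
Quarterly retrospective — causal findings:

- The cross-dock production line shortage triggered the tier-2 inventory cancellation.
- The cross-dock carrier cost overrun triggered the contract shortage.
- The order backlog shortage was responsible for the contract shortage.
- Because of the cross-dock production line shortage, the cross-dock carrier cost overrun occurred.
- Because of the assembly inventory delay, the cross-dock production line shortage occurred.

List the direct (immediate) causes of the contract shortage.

the cross-dock carrier cost overrun, the order backlog shortage

Upstream contributors include the assembly inventory delay, the cross-dock production line shortage, but only the cross-dock carrier cost overrun, the order backlog shortage feed directly into the contract shortage.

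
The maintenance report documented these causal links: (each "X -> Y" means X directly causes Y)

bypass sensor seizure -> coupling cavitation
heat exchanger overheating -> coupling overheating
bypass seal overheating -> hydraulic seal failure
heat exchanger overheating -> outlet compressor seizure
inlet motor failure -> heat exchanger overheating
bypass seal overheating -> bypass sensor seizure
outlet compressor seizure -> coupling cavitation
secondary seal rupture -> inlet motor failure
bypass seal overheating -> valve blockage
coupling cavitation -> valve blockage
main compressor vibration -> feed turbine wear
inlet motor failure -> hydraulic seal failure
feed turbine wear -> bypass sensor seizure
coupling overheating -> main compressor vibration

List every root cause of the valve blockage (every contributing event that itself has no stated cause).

Tracing upstream from the valve blockage: the valve blockage ← the coupling cavitation ← the outlet compressor seizure ← the heat exchanger overheating ← the inlet motor failure ← the secondary seal rupture.
A separate upstream branch: the valve blockage ← the bypass seal overheating.
Each of those chain origins has no stated cause.

the bypass seal overheating, the secondary seal rupture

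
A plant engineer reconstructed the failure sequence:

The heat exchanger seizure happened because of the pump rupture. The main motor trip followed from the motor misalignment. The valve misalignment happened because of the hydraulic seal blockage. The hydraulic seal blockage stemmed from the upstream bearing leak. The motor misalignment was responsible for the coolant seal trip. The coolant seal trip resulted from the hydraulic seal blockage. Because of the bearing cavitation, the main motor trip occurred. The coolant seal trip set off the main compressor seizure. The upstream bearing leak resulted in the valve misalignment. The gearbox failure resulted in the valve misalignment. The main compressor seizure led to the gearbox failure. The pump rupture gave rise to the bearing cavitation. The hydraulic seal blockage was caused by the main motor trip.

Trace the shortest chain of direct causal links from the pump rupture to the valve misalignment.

the pump rupture → the bearing cavitation → the main motor trip → the hydraulic seal blockage → the valve misalignment

the pump rupture → the bearing cavitation
the bearing cavitation → the main motor trip
the main motor trip → the hydraulic seal blockage
the hydraulic seal blockage → the valve misalignment
Length: 4 steps.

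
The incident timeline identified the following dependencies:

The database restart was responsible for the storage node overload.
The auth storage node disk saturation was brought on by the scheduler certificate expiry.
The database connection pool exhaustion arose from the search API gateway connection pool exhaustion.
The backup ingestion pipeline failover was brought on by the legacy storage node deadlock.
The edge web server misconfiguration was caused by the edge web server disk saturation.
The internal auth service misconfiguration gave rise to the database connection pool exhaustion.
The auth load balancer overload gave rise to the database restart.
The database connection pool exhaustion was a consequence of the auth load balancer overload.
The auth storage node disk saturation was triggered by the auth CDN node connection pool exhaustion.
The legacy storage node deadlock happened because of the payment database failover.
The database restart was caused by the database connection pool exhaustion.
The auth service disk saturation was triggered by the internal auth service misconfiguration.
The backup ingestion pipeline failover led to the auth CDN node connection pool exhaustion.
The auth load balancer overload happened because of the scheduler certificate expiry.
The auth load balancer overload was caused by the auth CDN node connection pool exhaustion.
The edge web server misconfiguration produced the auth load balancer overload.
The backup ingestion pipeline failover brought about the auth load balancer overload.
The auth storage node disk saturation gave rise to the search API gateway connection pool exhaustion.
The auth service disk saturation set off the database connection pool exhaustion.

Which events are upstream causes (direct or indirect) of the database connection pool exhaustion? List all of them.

Immediate causes of the database connection pool exhaustion: the internal auth service misconfiguration, the auth service disk saturation, the search API gateway connection pool exhaustion, the auth load balancer overload.
Further upstream: the payment database failover, the legacy storage node deadlock, the backup ingestion pipeline failover, the scheduler certificate expiry, the edge web server disk saturation, the auth CDN node connection pool exhaustion, the edge web server misconfiguration, the auth storage node disk saturation.

the auth CDN node connection pool exhaustion, the auth load balancer overload, the auth service disk saturation, the auth storage node disk saturation, the backup ingestion pipeline failover, the edge web server disk saturation, the edge web server misconfiguration, the internal auth service misconfiguration, the legacy storage node deadlock, the payment database failover, the scheduler certificate expiry, the search API gateway connection pool exhaustion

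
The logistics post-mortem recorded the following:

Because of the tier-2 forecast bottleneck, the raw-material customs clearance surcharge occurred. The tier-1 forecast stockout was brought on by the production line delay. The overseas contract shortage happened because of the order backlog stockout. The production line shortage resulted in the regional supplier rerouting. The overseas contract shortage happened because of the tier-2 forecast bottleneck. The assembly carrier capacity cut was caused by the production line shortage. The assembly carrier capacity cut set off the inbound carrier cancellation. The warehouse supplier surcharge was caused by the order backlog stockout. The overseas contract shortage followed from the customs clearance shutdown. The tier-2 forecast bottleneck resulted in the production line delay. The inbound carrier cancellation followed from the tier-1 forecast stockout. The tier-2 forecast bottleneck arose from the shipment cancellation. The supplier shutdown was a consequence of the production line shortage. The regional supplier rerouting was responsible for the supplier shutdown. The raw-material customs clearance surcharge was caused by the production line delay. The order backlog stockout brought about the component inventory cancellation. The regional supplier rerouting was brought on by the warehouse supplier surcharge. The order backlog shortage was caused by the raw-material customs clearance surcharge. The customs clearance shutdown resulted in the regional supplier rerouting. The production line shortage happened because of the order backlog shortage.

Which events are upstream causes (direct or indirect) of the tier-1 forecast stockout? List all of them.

Immediate cause of the tier-1 forecast stockout: the production line delay.
Further upstream: the shipment cancellation, the tier-2 forecast bottleneck.

the production line delay, the shipment cancellation, the tier-2 forecast bottleneck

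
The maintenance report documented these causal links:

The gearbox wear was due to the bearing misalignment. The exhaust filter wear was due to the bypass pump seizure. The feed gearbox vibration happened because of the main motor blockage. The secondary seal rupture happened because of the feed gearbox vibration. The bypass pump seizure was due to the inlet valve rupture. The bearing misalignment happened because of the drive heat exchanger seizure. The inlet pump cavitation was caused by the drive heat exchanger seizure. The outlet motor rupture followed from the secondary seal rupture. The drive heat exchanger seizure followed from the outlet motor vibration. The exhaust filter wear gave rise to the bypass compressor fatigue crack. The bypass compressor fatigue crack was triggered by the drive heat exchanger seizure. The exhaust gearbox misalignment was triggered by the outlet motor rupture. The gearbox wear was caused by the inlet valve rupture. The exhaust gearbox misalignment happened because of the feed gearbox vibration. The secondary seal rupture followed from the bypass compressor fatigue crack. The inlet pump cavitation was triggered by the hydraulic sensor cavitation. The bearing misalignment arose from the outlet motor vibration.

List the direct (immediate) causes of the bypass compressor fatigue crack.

Upstream contributors include the outlet motor vibration, the inlet valve rupture, the bypass pump seizure, but only the drive heat exchanger seizure, the exhaust filter wear feed directly into the bypass compressor fatigue crack.

the drive heat exchanger seizure, the exhaust filter wear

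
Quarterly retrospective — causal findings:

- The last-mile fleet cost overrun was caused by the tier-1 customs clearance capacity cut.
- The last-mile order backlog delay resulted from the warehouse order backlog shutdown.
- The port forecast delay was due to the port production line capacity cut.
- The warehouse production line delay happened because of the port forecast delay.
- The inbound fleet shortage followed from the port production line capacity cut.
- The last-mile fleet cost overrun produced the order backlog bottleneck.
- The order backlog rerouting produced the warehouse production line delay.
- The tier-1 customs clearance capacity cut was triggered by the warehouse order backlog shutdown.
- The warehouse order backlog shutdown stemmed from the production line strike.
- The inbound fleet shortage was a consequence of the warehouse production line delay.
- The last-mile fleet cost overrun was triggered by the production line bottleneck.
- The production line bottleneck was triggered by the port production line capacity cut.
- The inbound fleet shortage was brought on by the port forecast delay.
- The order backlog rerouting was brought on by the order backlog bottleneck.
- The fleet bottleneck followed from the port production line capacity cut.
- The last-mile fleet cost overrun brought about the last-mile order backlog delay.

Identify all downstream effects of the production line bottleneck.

the inbound fleet shortage, the last-mile fleet cost overrun, the last-mile order backlog delay, the order backlog bottleneck, the order backlog rerouting, the warehouse production line delay

Direct effects: the last-mile fleet cost overrun.
2 steps out: the order backlog bottleneck, the last-mile order backlog delay.
3 steps out: the order backlog rerouting.
4 steps out: the warehouse production line delay.
5 steps out: the inbound fleet shortage.
Not reachable from it: the port production line capacity cut, the production line strike, the fleet bottleneck, the warehouse order backlog shutdown, the tier-1 customs clearance capacity cut, the port forecast delay.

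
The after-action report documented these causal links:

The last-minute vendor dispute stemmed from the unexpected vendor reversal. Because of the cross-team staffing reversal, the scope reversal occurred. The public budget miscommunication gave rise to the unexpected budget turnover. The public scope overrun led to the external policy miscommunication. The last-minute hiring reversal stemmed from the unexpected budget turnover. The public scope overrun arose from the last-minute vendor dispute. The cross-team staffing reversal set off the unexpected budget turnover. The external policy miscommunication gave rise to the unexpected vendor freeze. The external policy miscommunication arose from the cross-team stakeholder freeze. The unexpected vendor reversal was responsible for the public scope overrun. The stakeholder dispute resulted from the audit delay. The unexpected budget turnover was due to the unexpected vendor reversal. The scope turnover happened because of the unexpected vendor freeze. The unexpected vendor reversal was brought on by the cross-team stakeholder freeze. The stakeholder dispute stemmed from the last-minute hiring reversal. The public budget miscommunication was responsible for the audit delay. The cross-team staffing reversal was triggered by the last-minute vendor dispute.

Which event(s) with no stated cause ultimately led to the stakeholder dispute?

Tracing upstream from the stakeholder dispute: the stakeholder dispute ← the audit delay ← the public budget miscommunication.
A separate upstream branch: the stakeholder dispute ← the last-minute hiring reversal ← the unexpected budget turnover ← the unexpected vendor reversal ← the cross-team stakeholder freeze.
Each of those chain origins has no stated cause.

the cross-team stakeholder freeze, the public budget miscommunication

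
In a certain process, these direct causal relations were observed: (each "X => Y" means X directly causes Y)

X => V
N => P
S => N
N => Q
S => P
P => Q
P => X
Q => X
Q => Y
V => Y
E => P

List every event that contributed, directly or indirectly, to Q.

Immediate causes of Q: N, P.
Further upstream: S, E.

E, N, P, S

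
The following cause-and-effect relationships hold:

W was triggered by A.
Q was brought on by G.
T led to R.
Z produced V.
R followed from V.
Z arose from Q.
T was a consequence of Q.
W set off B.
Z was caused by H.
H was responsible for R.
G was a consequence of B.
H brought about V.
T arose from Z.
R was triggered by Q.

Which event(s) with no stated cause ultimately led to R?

Tracing upstream from R: R ← Q ← G ← B ← W ← A.
A separate upstream branch: R ← H.
Each of those chain origins has no stated cause.

A, H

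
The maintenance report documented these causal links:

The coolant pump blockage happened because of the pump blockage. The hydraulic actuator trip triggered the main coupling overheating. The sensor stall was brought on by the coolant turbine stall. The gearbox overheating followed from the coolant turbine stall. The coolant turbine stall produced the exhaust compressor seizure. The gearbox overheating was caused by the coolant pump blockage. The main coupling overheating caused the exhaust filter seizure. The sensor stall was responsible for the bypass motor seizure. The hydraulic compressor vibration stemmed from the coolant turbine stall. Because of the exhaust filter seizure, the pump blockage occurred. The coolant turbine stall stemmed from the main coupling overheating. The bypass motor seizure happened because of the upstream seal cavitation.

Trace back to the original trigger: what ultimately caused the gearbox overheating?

Tracing upstream from the gearbox overheating: the gearbox overheating ← the coolant turbine stall ← the main coupling overheating ← the hydraulic actuator trip.
The hydraulic actuator trip has no stated cause, so it is the root.

the hydraulic actuator trip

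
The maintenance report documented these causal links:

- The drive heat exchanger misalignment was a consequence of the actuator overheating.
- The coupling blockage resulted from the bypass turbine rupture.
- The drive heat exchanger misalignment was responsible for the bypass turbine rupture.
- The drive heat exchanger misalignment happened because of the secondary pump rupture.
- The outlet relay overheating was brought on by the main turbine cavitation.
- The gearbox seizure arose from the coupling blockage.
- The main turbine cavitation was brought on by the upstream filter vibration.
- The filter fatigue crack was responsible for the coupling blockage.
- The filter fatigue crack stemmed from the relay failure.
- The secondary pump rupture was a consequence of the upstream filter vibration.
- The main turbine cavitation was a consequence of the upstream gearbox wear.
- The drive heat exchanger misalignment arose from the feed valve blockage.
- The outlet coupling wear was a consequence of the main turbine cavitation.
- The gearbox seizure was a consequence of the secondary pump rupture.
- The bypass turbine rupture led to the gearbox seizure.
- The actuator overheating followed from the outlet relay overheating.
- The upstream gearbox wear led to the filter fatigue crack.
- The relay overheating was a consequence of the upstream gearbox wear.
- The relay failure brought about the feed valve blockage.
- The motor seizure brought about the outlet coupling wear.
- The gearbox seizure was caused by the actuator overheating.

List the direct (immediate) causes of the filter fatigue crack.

the relay failure, the upstream gearbox wear → the filter fatigue crack with nothing further upstream stated.

the relay failure, the upstream gearbox wear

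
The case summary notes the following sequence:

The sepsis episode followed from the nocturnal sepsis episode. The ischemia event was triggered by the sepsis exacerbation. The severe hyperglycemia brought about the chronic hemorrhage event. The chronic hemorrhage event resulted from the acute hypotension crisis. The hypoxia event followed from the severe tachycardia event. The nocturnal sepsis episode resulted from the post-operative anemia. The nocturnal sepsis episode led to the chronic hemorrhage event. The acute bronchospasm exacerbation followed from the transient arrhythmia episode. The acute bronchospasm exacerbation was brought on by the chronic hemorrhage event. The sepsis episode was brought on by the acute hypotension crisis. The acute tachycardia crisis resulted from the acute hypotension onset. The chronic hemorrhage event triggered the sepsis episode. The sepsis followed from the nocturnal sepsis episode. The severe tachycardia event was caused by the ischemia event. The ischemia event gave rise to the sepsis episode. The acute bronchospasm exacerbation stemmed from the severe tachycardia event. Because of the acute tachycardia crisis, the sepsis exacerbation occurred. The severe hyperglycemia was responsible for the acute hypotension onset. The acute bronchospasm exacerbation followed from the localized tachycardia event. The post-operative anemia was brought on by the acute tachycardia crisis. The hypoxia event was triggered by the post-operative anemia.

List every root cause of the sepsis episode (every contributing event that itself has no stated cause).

Tracing upstream from the sepsis episode: the sepsis episode ← the chronic hemorrhage event ← the severe hyperglycemia.
A separate upstream branch: the sepsis episode ← the acute hypotension crisis.
Each of those chain origins has no stated cause.

the acute hypotension crisis, the severe hyperglycemia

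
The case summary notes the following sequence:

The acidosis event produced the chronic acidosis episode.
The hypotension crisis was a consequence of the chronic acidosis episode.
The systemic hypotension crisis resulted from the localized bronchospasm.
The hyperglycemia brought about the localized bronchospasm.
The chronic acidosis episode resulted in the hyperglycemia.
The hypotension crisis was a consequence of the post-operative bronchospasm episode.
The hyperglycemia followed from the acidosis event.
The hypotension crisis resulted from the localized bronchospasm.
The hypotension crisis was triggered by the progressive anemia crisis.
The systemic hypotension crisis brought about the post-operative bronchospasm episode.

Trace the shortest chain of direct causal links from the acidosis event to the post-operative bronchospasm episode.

the acidosis event → the hyperglycemia
the hyperglycemia → the localized bronchospasm
the localized bronchospasm → the systemic hypotension crisis
the systemic hypotension crisis → the post-operative bronchospasm episode
Length: 4 steps.

the acidosis event → the hyperglycemia → the localized bronchospasm → the systemic hypotension crisis → the post-operative bronchospasm episode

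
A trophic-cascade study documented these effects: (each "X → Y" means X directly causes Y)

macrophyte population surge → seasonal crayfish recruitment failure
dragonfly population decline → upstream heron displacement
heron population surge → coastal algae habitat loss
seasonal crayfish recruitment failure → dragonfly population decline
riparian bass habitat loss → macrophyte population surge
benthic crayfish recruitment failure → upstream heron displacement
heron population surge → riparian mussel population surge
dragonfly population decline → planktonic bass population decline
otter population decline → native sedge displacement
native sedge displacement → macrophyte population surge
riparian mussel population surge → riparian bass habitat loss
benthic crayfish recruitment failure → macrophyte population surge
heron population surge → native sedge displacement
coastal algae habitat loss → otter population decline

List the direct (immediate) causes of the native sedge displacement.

Upstream contributors include the coastal algae habitat loss, but only the heron population surge, the otter population decline feed directly into the native sedge displacement.

the heron population surge, the otter population decline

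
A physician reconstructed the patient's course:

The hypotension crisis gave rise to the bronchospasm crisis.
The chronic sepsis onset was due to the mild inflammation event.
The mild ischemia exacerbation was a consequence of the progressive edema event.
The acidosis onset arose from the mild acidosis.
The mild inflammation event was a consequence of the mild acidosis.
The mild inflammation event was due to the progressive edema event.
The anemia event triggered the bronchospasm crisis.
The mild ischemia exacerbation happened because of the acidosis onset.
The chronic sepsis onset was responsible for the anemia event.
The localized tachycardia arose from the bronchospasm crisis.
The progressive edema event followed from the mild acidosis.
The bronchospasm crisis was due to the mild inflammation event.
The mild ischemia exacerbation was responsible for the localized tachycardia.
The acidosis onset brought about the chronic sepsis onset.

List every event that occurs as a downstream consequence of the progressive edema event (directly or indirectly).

Direct effects: the mild inflammation event, the mild ischemia exacerbation.
2 steps out: the chronic sepsis onset, the bronchospasm crisis, the localized tachycardia.
3 steps out: the anemia event.
Not reachable from it: the mild acidosis, the hypotension crisis, the acidosis onset.

the anemia event, the bronchospasm crisis, the chronic sepsis onset, the localized tachycardia, the mild inflammation event, the mild ischemia exacerbation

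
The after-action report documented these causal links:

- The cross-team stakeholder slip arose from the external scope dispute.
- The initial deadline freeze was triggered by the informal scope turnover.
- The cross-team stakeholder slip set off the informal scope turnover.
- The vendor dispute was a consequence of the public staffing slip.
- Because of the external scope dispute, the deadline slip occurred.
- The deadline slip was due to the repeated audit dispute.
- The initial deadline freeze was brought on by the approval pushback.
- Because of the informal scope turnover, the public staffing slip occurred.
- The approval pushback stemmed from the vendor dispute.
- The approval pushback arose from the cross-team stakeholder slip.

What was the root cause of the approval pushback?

Tracing upstream from the approval pushback: the approval pushback ← the cross-team stakeholder slip ← the external scope dispute.
The external scope dispute has no stated cause, so it is the root.

the external scope dispute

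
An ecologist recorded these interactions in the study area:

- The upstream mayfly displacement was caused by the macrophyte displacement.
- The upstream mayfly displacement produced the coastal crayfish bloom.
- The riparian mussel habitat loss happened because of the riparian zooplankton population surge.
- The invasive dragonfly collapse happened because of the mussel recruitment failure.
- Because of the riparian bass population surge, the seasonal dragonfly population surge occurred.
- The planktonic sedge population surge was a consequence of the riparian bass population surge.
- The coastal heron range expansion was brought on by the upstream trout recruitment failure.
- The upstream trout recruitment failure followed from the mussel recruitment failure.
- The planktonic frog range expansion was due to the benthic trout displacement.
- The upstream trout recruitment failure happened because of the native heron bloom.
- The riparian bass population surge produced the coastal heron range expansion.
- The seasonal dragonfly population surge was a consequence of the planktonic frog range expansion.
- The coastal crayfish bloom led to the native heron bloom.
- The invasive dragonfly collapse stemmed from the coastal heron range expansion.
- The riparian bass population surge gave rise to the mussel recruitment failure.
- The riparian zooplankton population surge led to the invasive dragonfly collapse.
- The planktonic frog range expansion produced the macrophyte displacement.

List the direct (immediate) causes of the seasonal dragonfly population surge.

Upstream contributors include the benthic trout displacement, but only the planktonic frog range expansion, the riparian bass population surge feed directly into the seasonal dragonfly population surge.

the planktonic frog range expansion, the riparian bass population surge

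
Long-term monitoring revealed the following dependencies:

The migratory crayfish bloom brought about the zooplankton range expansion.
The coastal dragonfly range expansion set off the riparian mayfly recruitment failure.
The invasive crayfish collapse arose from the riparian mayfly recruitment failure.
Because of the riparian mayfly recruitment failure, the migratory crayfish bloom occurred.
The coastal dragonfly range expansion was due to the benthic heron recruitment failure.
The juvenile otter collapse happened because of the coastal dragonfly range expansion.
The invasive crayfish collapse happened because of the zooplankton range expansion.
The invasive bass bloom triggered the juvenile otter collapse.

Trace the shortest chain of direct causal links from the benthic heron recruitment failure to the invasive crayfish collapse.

the benthic heron recruitment failure → the coastal dragonfly range expansion → the riparian mayfly recruitment failure → the invasive crayfish collapse

the benthic heron recruitment failure → the coastal dragonfly range expansion
the coastal dragonfly range expansion → the riparian mayfly recruitment failure
the riparian mayfly recruitment failure → the invasive crayfish collapse
Length: 3 steps.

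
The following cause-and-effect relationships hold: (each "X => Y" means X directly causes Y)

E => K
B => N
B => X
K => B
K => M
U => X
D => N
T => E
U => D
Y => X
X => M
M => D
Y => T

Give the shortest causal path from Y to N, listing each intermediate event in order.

Y → X → M → D → N

Y → X
X → M
M → D
D → N
Length: 4 steps.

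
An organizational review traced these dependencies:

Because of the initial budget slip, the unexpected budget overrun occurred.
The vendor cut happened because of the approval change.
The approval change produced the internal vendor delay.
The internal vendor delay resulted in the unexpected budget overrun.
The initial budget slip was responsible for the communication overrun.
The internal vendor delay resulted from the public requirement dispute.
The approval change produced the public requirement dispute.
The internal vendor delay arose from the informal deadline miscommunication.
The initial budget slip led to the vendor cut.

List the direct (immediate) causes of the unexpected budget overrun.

the initial budget slip, the internal vendor delay

Upstream contributors include the approval change, the public requirement dispute, the informal deadline miscommunication, but only the initial budget slip, the internal vendor delay feed directly into the unexpected budget overrun.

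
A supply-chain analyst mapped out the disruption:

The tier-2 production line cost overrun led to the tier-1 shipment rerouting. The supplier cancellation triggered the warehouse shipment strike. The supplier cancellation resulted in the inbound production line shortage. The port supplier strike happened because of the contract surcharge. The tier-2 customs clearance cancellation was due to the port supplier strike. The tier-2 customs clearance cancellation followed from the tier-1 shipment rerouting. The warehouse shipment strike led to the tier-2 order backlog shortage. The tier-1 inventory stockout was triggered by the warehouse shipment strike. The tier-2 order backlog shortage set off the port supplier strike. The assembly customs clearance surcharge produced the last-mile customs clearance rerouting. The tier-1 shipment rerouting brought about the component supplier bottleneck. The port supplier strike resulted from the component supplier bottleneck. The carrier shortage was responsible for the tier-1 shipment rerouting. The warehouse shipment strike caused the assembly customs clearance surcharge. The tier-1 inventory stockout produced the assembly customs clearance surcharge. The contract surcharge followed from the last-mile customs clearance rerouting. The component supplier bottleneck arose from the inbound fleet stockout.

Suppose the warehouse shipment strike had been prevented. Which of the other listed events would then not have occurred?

Downstream of the warehouse shipment strike: the tier-1 inventory stockout, the assembly customs clearance surcharge, the last-mile customs clearance rerouting, the contract surcharge, the tier-2 order backlog shortage, the port supplier strike, the tier-2 customs clearance cancellation.
Of those, still caused via another path: the port supplier strike, the tier-2 customs clearance cancellation.
The remainder have no surviving cause.

the assembly customs clearance surcharge, the contract surcharge, the last-mile customs clearance rerouting, the tier-1 inventory stockout, the tier-2 order backlog shortage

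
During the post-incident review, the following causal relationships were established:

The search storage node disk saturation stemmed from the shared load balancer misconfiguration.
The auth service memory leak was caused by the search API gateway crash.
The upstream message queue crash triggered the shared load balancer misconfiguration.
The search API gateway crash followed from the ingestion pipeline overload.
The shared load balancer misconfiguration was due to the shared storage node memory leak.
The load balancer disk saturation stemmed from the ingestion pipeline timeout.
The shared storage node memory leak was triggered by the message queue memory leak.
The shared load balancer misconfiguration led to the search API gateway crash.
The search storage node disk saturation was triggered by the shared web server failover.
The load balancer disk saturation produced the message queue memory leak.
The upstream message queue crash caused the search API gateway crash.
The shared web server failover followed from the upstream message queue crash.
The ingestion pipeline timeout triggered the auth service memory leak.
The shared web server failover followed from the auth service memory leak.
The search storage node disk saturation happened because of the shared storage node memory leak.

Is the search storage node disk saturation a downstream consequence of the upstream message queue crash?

Yes

There is a causal chain: the upstream message queue crash → the shared load balancer misconfiguration → the search storage node disk saturation.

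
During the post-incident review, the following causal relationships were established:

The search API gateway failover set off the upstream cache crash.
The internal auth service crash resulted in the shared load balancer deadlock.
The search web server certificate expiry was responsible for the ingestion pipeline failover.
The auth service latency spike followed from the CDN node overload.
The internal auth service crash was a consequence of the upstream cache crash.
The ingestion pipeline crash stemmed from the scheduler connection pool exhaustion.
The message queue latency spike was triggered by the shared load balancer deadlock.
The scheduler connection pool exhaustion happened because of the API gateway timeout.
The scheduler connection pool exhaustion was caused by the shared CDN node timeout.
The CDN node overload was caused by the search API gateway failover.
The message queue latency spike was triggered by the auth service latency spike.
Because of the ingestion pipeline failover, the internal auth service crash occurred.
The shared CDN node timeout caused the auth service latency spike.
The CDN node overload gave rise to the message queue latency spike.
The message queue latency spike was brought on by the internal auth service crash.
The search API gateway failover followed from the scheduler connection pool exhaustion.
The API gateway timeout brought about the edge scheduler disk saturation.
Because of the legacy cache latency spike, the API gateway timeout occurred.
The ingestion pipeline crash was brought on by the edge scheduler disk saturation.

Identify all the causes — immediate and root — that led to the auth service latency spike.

Immediate causes of the auth service latency spike: the shared CDN node timeout, the CDN node overload.
Further upstream: the legacy cache latency spike, the API gateway timeout, the scheduler connection pool exhaustion, the search API gateway failover.

the API gateway timeout, the CDN node overload, the legacy cache latency spike, the scheduler connection pool exhaustion, the search API gateway failover, the shared CDN node timeout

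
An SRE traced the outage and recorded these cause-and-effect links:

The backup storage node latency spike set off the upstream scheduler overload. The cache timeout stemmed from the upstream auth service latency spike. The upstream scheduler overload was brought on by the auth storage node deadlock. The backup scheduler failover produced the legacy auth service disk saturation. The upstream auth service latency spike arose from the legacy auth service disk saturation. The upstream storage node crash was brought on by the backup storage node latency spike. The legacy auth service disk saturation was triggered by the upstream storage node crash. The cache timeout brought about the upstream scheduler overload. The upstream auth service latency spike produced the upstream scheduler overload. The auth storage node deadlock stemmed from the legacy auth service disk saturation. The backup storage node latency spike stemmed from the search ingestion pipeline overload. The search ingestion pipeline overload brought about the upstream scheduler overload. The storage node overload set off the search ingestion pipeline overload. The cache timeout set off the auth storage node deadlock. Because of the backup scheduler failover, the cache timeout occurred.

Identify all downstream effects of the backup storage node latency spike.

Direct effects: the upstream storage node crash, the upstream scheduler overload.
2 steps out: the legacy auth service disk saturation.
3 steps out: the upstream auth service latency spike, the auth storage node deadlock.
4 steps out: the cache timeout.
Not reachable from it: the storage node overload, the backup scheduler failover, the search ingestion pipeline overload.

the auth storage node deadlock, the cache timeout, the legacy auth service disk saturation, the upstream auth service latency spike, the upstream scheduler overload, the upstream storage node crash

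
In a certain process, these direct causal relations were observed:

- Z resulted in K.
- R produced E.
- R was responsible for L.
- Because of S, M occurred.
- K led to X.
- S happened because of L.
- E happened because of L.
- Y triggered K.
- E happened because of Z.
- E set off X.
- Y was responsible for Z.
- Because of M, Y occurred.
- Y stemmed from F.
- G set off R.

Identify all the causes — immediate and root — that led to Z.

F, G, L, M, R, S, Y

Immediate cause of Z: Y.
Further upstream: G, R, L, S, M, F.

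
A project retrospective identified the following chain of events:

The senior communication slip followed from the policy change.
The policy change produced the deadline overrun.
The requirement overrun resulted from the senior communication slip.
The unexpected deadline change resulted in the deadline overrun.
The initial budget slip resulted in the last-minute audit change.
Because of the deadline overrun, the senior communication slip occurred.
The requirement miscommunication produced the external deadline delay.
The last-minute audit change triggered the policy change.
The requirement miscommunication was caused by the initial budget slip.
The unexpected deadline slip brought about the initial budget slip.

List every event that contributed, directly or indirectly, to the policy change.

Immediate cause of the policy change: the last-minute audit change.
Further upstream: the unexpected deadline slip, the initial budget slip.

the initial budget slip, the last-minute audit change, the unexpected deadline slip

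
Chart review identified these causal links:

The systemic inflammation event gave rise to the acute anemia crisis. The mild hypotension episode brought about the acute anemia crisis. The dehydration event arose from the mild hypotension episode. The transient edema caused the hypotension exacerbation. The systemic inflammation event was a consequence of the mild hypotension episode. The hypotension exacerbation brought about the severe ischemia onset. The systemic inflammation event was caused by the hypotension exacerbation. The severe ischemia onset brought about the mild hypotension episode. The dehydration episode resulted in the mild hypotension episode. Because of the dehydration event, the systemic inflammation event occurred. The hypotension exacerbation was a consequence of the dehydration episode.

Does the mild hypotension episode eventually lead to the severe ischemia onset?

No

The mild hypotension episode leads to the dehydration event, the systemic inflammation event, the acute anemia crisis; the severe ischemia onset is not among them.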